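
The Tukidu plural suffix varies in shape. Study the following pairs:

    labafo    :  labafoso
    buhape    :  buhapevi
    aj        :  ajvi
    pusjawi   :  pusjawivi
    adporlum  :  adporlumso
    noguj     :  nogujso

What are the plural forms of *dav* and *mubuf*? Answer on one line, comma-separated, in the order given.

davvi, mubufso

The pattern is rounding harmony: -so when the last vowel of the stem is a rounded vowel (*labafo*, *adporlum*, *noguj*); -vi when the last vowel of the stem is an unrounded vowel (*buhape*, *aj*, *pusjawi*).
Since the last vowel of *dav* is /a/ (an unrounded vowel), it takes -vi, giving *davvi*.
Since the last vowel of *mubuf* is /u/ (a rounded vowel), it takes -so, giving *mubufso*.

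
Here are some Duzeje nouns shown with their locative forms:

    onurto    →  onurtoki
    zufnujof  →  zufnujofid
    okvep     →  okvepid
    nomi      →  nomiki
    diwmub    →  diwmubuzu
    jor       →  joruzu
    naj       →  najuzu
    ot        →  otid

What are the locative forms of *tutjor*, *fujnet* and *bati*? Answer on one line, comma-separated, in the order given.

Looking at the final sound of each stem: -id when the stem ends in a voiceless consonant (*zufnujof*, *okvep*, *ot*); -uzu when the stem ends in a voiced consonant (*diwmub*, *jor*, *naj*); -ki when the stem ends in a vowel (*onurto*, *nomi*).
Since the final sound of *tutjor* is /r/ (a voiced consonant), it takes -uzu, giving *tutjoruzu*.
*fujnet* — final sound /t/ (a voiceless consonant) → -id → *fujnetid*.
Since the final sound of *bati* is /i/ (a vowel), it takes -ki, giving *batiki*.

tutjoruzu, fujnetid, batiki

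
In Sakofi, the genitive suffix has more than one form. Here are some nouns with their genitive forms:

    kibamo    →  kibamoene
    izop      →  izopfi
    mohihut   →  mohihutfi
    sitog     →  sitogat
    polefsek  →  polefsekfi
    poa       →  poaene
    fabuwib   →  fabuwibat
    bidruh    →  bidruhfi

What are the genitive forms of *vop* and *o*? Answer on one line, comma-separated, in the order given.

vopfi, oene

The suffix is conditioned by the final sound: -fi when the stem ends in a voiceless consonant (*izop*, *mohihut*, *polefsek*, *bidruh*); -at when the stem ends in a voiced consonant (*sitog*, *fabuwib*); -ene when the stem ends in a vowel (*kibamo*, *poa*).
Since the final sound of *vop* is /p/ (a voiceless consonant), it takes -fi, giving *vopfi*.
Since the final sound of *o* is /o/ (a vowel), it takes -ene, giving *oene*.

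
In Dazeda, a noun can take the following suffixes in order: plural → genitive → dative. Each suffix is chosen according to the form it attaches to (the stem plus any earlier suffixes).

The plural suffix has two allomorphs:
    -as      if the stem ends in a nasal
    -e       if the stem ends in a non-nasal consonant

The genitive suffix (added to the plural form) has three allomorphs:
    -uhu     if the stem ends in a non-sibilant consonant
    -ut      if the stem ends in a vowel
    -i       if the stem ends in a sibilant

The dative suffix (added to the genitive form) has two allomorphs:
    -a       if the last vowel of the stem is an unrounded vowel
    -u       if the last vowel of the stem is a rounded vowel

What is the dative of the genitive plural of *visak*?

visakeutu

Since the final consonant of *visak* is /k/ (non-nasal), it takes -e, giving *visake*.
The plural form *visake* — final sound /e/ (a vowel) → -ut → *visakeut*.
The genitive form *visakeut*: last vowel = /u/, a rounded vowel → -u → *visakeutu*.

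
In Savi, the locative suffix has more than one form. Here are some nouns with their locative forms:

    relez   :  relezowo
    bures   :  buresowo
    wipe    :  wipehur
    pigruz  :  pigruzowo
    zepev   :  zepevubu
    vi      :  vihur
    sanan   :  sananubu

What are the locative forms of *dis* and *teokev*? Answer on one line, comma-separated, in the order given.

disowo, teokevubu

The pattern is sibilance of the final sound: -owo when the stem ends in a sibilant (*relez*, *bures*, *pigruz*); -ubu when the stem ends in a non-sibilant consonant (*zepev*, *sanan*); -hur when the stem ends in a vowel (*wipe*, *vi*).
Since the final sound of *dis* is /s/ (a sibilant), it takes -owo, giving *disowo*.
Since the final sound of *teokev* is /v/ (a non-sibilant consonant), it takes -ubu, giving *teokevubu*.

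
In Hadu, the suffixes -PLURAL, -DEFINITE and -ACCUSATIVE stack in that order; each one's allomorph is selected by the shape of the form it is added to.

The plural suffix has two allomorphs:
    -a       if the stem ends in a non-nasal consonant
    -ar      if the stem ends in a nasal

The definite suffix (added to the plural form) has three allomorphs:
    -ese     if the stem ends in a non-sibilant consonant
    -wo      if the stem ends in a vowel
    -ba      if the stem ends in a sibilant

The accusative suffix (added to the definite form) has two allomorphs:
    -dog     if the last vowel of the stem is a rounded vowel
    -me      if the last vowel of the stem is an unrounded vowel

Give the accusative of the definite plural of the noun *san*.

sanareseme

Since the final consonant of *san* is /n/ (a nasal), it takes -ar, giving *sanar*.
Since the final sound of the plural form *sanar* is /r/ (a non-sibilant consonant), it takes -ese, giving *sanarese*.
The last vowel of the definite form *sanarese* is /e/, which is an unrounded vowel, so the accusative suffix is -me, giving *sanareseme*.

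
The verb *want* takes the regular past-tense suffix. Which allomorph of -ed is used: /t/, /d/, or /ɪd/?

/ɪd/

The stem *want* ends in /t/ or /d/.
The -ed suffix is realized as /ɪd/ after /t, d/; as /t/ after other voiceless consonants; and as /d/ after other voiced sounds.
So -ed on *want* is pronounced /ɪd/.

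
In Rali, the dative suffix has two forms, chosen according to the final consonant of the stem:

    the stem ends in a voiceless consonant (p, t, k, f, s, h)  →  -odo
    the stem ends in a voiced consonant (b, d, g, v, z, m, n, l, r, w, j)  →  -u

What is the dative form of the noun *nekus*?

nekusodo

*nekus*: final consonant = /s/, voiceless → -odo → *nekusodo*.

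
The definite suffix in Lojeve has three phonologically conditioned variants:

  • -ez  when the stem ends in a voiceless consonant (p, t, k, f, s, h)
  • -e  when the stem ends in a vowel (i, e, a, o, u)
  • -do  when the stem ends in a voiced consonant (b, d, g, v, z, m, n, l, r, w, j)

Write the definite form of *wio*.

wioe

*wio*: final sound = /o/, a vowel → -e → *wioe*.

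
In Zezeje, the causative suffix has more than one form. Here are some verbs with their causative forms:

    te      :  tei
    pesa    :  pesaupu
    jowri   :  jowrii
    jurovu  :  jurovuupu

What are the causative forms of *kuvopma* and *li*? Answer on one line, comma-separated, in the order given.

kuvopmaupu, lii

The alternation tracks the last vowel of the stem — -i when the last vowel of the stem is a front vowel (*te*, *jowri*); -upu when the last vowel of the stem is a back vowel (*pesa*, *jurovu*).
*kuvopma*: last vowel = /a/, a back vowel → -upu → *kuvopmaupu*.
*li*: last vowel = /i/, a front vowel → -i → *lii*.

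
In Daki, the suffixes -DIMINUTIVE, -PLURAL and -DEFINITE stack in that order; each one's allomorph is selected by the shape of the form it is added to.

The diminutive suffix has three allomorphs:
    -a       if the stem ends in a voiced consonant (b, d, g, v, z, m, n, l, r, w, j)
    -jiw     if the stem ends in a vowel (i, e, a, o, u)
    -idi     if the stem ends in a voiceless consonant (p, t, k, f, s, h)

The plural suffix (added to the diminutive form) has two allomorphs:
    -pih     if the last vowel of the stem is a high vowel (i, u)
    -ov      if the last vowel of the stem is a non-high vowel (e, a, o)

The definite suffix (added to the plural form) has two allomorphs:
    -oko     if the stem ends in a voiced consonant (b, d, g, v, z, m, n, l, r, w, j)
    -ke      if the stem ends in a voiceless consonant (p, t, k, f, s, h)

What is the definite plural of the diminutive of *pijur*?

*pijur* — final sound /r/ (a voiced consonant) → -a → *pijura*.
The diminutive form *pijura* — last vowel /a/ (a non-high vowel) → -ov → *pijuraov*.
The plural form *pijuraov* — final consonant /v/ (voiced) → -oko → *pijuraovoko*.

pijuraovoko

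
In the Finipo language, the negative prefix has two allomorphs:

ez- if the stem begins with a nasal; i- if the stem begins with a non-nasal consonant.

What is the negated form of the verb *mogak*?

ezmogak

*mogak*: first consonant = /m/, a nasal → ez- → *ezmogak*.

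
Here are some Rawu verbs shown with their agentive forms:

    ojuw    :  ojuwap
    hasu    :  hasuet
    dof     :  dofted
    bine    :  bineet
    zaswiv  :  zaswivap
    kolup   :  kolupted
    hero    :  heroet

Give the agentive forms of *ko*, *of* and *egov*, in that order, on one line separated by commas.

Looking at the final sound of each stem: -ted when the stem ends in a voiceless consonant (*dof*, *kolup*); -ap when the stem ends in a voiced consonant (*ojuw*, *zaswiv*); -et when the stem ends in a vowel (*hasu*, *bine*, *hero*).
Since the final sound of *ko* is /o/ (a vowel), it takes -et, giving *koet*.
The final sound of *of* is /f/, which is a voiceless consonant, so the suffix is -ted, giving *ofted*.
The final sound of *egov* is /v/, which is a voiced consonant, so the suffix is -ap, giving *egovap*.

koet, ofted, egovap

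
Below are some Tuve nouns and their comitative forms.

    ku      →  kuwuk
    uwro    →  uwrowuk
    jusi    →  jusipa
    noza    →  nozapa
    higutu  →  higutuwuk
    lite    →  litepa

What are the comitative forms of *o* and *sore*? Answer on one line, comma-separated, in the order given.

owuk, sorepa

Looking at the last vowel of each stem: -wuk when the last vowel of the stem is a rounded vowel (*ku*, *uwro*, *higutu*); -pa when the last vowel of the stem is an unrounded vowel (*jusi*, *noza*, *lite*).
The last vowel of *o* is /o/, which is a rounded vowel, so the suffix is -wuk, giving *owuk*.
*sore* — last vowel /e/ (an unrounded vowel) → -pa → *sorepa*.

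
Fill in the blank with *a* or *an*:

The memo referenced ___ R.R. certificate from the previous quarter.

The indefinite article is chosen by the initial *sound* of the following word, not its spelling.
The initialism *R.R.* is read letter by letter; the first letter, R, is pronounced /ɑr/, which begins with a vowel sound.
So the article is *an*: The memo referenced an R.R. certificate from the previous quarter.

an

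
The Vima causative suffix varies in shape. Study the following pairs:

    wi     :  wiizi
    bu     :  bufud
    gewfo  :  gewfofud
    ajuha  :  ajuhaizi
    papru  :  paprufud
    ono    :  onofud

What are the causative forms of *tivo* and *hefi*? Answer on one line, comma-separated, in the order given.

The pattern is rounding harmony: -fud when the last vowel of the stem is a rounded vowel (*bu*, *gewfo*, *papru*, *ono*); -izi when the last vowel of the stem is an unrounded vowel (*wi*, *ajuha*).
*tivo* — last vowel /o/ (a rounded vowel) → -fud → *tivofud*.
The last vowel of *hefi* is /i/, which is an unrounded vowel, so the suffix is -izi, giving *hefiizi*.

tivofud, hefiizi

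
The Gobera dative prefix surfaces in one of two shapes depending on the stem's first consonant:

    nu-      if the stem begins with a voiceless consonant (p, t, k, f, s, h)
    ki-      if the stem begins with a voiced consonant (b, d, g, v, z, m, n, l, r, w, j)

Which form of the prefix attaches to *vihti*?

ki-

*vihti*: first consonant = /v/, voiced → ki-.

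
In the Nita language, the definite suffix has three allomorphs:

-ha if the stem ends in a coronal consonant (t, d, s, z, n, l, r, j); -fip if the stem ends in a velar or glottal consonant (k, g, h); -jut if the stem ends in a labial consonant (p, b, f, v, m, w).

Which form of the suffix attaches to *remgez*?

-ha

Since the final consonant of *remgez* is /z/ (coronal), it takes -ha.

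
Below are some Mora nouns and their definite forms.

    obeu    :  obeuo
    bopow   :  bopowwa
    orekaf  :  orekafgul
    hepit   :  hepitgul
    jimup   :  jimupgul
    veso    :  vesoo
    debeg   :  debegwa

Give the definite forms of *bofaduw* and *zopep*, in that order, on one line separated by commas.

bofaduwwa, zopepgul

Looking at the final sound of each stem: -gul when the stem ends in a voiceless consonant (*orekaf*, *hepit*, *jimup*); -wa when the stem ends in a voiced consonant (*bopow*, *debeg*); -o when the stem ends in a vowel (*obeu*, *veso*).
*bofaduw*: final sound = /w/, a voiced consonant → -wa → *bofaduwwa*.
*zopep*: final sound = /p/, a voiceless consonant → -gul → *zopepgul*.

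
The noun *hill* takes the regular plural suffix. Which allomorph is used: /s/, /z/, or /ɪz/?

The stem *hill* ends in a voiced non-sibilant sound.
The plural suffix surfaces as /ɪz/ after sibilants, /s/ after other voiceless consonants, and /z/ after other voiced sounds.
So the plural -s on *hill* is pronounced /z/.

/z/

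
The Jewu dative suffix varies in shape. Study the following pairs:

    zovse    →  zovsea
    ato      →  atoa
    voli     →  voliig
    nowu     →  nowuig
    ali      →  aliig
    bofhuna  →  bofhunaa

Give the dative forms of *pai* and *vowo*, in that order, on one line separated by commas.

The alternation tracks the last vowel of the stem — -ig when the last vowel of the stem is a high vowel (*voli*, *nowu*, *ali*); -a when the last vowel of the stem is a non-high vowel (*zovse*, *ato*, *bofhuna*).
Since the last vowel of *pai* is /i/ (a high vowel), it takes -ig, giving *paiig*.
*vowo*: last vowel = /o/, a non-high vowel → -a → *vowoa*.

paiig, vowoa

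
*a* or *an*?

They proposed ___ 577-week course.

a

The indefinite article is chosen by the initial *sound* of the following word, not its spelling.
The number *577* is spoken "five hundred …", beginning with /faɪv/ — a consonant sound.
So the article is *a*: They proposed a 577-week course.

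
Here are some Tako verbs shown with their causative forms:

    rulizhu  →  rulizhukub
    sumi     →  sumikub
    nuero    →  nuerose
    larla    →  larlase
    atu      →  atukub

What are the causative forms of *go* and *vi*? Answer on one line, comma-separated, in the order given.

The suffix is conditioned by the last vowel: -kub when the last vowel of the stem is a high vowel (*rulizhu*, *sumi*, *atu*); -se when the last vowel of the stem is a non-high vowel (*nuero*, *larla*).
The last vowel of *go* is /o/, which is a non-high vowel, so the suffix is -se, giving *gose*.
*vi*: last vowel = /i/, a high vowel → -kub → *vikub*.

gose, vikub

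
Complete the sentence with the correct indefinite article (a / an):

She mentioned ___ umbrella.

an

The indefinite article is chosen by the initial *sound* of the following word, not its spelling.
*umbrella* begins with the sound /ʌ/ (u pronounced /ʌ/) — a vowel sound.
So the article is *an*: She mentioned an umbrella.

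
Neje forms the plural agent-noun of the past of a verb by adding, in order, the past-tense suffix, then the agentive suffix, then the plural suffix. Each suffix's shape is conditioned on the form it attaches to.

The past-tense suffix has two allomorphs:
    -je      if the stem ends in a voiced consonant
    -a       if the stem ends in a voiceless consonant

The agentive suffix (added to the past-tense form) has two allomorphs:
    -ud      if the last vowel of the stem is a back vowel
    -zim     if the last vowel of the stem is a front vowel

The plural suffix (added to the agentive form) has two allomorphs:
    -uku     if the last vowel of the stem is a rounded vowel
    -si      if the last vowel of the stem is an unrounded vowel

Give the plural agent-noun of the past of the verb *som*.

somjezimsi

*som*: final consonant = /m/, voiced → -je → *somje*.
Since the last vowel of the past-tense form *somje* is /e/ (a front vowel), it takes -zim, giving *somjezim*.
The agentive form *somjezim*: last vowel = /i/, an unrounded vowel → -si → *somjezimsi*.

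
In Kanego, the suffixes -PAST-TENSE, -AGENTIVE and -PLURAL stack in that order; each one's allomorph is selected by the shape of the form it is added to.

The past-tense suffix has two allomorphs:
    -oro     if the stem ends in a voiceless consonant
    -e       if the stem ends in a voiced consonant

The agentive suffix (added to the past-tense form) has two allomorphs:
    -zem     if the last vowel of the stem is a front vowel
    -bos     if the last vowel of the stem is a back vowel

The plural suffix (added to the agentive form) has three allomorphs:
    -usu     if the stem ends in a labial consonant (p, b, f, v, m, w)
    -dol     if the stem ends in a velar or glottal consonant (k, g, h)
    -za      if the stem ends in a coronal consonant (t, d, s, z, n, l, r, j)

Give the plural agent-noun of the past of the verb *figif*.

figiforobosza

Since the final consonant of *figif* is /f/ (voiceless), it takes -oro, giving *figiforo*.
The past-tense form *figiforo* — last vowel /o/ (a back vowel) → -bos → *figiforobos*.
Since the final consonant of the agentive form *figiforobos* is /s/ (coronal), it takes -za, giving *figiforobosza*.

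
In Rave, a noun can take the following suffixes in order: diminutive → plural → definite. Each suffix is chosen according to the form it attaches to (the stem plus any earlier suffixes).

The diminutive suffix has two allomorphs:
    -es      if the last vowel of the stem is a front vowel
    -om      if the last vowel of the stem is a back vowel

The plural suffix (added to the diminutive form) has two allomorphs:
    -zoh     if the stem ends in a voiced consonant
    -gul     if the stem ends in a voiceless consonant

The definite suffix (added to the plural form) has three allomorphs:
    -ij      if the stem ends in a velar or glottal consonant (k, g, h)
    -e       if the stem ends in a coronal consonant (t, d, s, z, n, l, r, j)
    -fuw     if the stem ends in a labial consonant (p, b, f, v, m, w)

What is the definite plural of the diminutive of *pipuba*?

pipubaomzohij

*pipuba* — last vowel /a/ (a back vowel) → -om → *pipubaom*.
The diminutive form *pipubaom*: final consonant = /m/, voiced → -zoh → *pipubaomzoh*.
The plural form *pipubaomzoh*: final consonant = /h/, velar/glottal → -ij → *pipubaomzohij*.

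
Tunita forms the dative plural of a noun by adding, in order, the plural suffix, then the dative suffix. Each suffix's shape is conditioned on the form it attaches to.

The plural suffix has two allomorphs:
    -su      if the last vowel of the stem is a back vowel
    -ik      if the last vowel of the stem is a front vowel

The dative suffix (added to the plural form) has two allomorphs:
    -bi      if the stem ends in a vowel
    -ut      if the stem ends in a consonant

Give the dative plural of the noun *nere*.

nereikut

The last vowel of *nere* is /e/, which is a front vowel, so the plural suffix is -ik, giving *nereik*.
Since the final sound of the plural form *nereik* is /k/ (a consonant), it takes -ut, giving *nereikut*.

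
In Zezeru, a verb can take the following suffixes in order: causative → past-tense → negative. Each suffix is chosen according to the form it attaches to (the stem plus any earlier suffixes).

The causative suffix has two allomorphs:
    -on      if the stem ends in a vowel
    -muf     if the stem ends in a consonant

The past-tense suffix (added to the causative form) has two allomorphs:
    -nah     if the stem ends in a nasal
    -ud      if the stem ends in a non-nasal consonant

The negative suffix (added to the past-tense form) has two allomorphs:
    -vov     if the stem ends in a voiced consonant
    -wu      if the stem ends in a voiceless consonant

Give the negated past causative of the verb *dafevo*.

*dafevo* — final sound /o/ (a vowel) → -on → *dafevoon*.
The causative form *dafevoon* — final consonant /n/ (a nasal) → -nah → *dafevoonnah*.
The past-tense form *dafevoonnah*: final consonant = /h/, voiceless → -wu → *dafevoonnahwu*.

dafevoonnahwu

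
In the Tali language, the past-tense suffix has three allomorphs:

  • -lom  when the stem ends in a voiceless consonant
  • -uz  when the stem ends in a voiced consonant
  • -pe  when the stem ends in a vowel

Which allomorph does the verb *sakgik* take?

*sakgik*: final sound = /k/, a voiceless consonant → -lom.

-lom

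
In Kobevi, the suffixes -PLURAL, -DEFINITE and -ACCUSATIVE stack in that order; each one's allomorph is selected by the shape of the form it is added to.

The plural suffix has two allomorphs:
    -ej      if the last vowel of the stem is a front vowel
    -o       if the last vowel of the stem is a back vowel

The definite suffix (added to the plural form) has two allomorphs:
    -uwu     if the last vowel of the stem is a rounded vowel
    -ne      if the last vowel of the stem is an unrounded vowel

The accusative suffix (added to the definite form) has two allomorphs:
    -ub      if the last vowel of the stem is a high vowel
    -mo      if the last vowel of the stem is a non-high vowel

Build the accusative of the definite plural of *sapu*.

The last vowel of *sapu* is /u/, which is a back vowel, so the plural suffix is -o, giving *sapuo*.
Since the last vowel of the plural form *sapuo* is /o/ (a rounded vowel), it takes -uwu, giving *sapuouwu*.
The definite form *sapuouwu* — last vowel /u/ (a high vowel) → -ub → *sapuouwuub*.

sapuouwuub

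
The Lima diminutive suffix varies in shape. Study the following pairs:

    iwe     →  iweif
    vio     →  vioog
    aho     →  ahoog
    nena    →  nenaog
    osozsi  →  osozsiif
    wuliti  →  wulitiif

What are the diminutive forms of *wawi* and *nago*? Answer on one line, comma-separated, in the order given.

wawiif, nagoog

The alternation tracks the last vowel of the stem — -if when the last vowel of the stem is a front vowel (*iwe*, *osozsi*, *wuliti*); -og when the last vowel of the stem is a back vowel (*vio*, *aho*, *nena*).
*wawi*: last vowel = /i/, a front vowel → -if → *wawiif*.
*nago*: last vowel = /o/, a back vowel → -og → *nagoog*.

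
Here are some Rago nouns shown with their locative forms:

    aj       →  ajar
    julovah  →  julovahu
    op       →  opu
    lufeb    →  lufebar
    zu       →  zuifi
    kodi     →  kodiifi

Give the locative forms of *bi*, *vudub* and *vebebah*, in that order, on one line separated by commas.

biifi, vudubar, vebebahu

Looking at the final sound of each stem: -u when the stem ends in a voiceless consonant (*julovah*, *op*); -ar when the stem ends in a voiced consonant (*aj*, *lufeb*); -ifi when the stem ends in a vowel (*zu*, *kodi*).
Since the final sound of *bi* is /i/ (a vowel), it takes -ifi, giving *biifi*.
The final sound of *vudub* is /b/, which is a voiced consonant, so the suffix is -ar, giving *vudubar*.
*vebebah* — final sound /h/ (a voiceless consonant) → -u → *vebebahu*.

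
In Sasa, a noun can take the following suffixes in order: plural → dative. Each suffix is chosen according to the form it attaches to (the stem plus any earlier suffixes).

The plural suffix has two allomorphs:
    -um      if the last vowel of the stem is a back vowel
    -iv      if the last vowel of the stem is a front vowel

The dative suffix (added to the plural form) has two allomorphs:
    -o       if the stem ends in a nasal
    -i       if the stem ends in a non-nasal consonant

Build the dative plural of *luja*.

lujaumo

Since the last vowel of *luja* is /a/ (a back vowel), it takes -um, giving *lujaum*.
The plural form *lujaum* — final consonant /m/ (a nasal) → -o → *lujaumo*.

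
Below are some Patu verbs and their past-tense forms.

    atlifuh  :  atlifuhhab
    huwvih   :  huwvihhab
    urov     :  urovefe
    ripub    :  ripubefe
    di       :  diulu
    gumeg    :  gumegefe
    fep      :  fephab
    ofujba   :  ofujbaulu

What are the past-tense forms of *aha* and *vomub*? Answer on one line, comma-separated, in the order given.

ahaulu, vomubefe

The suffix is conditioned by the final sound: -hab when the stem ends in a voiceless consonant (*atlifuh*, *huwvih*, *fep*); -efe when the stem ends in a voiced consonant (*urov*, *ripub*, *gumeg*); -ulu when the stem ends in a vowel (*di*, *ofujba*).
The final sound of *aha* is /a/, which is a vowel, so the suffix is -ulu, giving *ahaulu*.
*vomub*: final sound = /b/, a voiced consonant → -efe → *vomubefe*.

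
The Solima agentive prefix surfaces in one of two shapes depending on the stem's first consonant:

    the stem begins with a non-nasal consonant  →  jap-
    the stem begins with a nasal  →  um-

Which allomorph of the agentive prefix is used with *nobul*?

um-

The first consonant of *nobul* is /n/, which is a nasal, so the prefix is um-.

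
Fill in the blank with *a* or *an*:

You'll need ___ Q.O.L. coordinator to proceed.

The indefinite article is chosen by the initial *sound* of the following word, not its spelling.
The initialism *Q.O.L.* is read letter by letter; the first letter, Q, is pronounced /kjuː/, which begins with a consonant sound.
So the article is *a*: You'll need a Q.O.L. coordinator to proceed.

a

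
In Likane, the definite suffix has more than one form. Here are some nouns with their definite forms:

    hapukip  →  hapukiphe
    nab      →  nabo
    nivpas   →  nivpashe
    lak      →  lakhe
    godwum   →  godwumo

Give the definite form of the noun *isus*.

Looking at the final consonant of each stem: -he when the stem ends in a voiceless consonant (*hapukip*, *nivpas*, *lak*); -o when the stem ends in a voiced consonant (*nab*, *godwum*).
*isus* — final consonant /s/ (voiceless) → -he → *isushe*.

isushe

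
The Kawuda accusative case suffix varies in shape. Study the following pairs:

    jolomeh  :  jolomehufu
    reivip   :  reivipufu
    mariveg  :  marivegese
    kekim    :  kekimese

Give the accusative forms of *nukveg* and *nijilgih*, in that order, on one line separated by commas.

nukvegese, nijilgihufu

The pattern is voicing of the final consonant: -ufu when the stem ends in a voiceless consonant (*jolomeh*, *reivip*); -ese when the stem ends in a voiced consonant (*mariveg*, *kekim*).
*nukveg* — final consonant /g/ (voiced) → -ese → *nukvegese*.
*nijilgih* — final consonant /h/ (voiceless) → -ufu → *nijilgihufu*.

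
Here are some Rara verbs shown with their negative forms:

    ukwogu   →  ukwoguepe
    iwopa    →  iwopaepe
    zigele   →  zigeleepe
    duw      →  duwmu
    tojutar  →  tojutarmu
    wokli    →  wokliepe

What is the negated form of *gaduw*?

gaduwmu

The alternation tracks the final sound of the stem — -mu when the stem ends in a consonant (*duw*, *tojutar*); -epe when the stem ends in a vowel (*ukwogu*, *iwopa*, *zigele*, *wokli*).
*gaduw* — final sound /w/ (a consonant) → -mu → *gaduwmu*.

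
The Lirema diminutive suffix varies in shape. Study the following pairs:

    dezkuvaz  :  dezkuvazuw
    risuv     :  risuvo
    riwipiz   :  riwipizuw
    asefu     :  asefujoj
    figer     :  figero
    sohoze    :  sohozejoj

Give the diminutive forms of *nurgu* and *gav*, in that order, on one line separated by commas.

The suffix is conditioned by the final sound: -uw when the stem ends in a sibilant (*dezkuvaz*, *riwipiz*); -o when the stem ends in a non-sibilant consonant (*risuv*, *figer*); -joj when the stem ends in a vowel (*asefu*, *sohoze*).
*nurgu* — final sound /u/ (a vowel) → -joj → *nurgujoj*.
*gav* — final sound /v/ (a non-sibilant consonant) → -o → *gavo*.

nurgujoj, gavo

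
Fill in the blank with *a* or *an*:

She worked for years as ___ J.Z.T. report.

a

The indefinite article is chosen by the initial *sound* of the following word, not its spelling.
The initialism *J.Z.T.* is read letter by letter; the first letter, J, is pronounced /dʒeɪ/, which begins with a consonant sound.
So the article is *a*: She worked for years as a J.Z.T. report.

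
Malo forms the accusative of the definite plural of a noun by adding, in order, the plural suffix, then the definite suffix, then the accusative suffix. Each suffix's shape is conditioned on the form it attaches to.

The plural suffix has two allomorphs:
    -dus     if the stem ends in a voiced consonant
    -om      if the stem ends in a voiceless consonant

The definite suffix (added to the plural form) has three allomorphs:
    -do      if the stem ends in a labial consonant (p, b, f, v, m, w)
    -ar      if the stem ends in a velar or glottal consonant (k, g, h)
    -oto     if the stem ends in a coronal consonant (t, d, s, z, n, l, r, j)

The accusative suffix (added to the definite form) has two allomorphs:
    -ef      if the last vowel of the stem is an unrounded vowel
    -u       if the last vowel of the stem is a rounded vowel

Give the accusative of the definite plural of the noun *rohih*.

The final consonant of *rohih* is /h/, which is voiceless, so the plural suffix is -om, giving *rohihom*.
The final consonant of the plural form *rohihom* is /m/, which is labial, so the definite suffix is -do, giving *rohihomdo*.
The definite form *rohihomdo*: last vowel = /o/, a rounded vowel → -u → *rohihomdou*.

rohihomdou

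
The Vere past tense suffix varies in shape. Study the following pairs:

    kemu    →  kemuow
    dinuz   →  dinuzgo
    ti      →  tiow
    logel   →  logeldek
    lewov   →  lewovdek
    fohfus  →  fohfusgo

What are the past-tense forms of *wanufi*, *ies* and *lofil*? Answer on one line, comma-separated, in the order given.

Looking at the final sound of each stem: -go when the stem ends in a sibilant (*dinuz*, *fohfus*); -dek when the stem ends in a non-sibilant consonant (*logel*, *lewov*); -ow when the stem ends in a vowel (*kemu*, *ti*).
The final sound of *wanufi* is /i/, which is a vowel, so the suffix is -ow, giving *wanufiow*.
The final sound of *ies* is /s/, which is a sibilant, so the suffix is -go, giving *iesgo*.
The final sound of *lofil* is /l/, which is a non-sibilant consonant, so the suffix is -dek, giving *lofildek*.

wanufiow, iesgo, lofildek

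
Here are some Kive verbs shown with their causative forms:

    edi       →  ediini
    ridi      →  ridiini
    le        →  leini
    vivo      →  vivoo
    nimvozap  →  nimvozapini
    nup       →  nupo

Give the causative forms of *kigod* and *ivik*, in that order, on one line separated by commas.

kigodo, ivikini

The pattern is rounding harmony: -o when the last vowel of the stem is a rounded vowel (*vivo*, *nup*); -ini when the last vowel of the stem is an unrounded vowel (*edi*, *ridi*, *le*, *nimvozap*).
*kigod* — last vowel /o/ (a rounded vowel) → -o → *kigodo*.
Since the last vowel of *ivik* is /i/ (an unrounded vowel), it takes -ini, giving *ivikini*.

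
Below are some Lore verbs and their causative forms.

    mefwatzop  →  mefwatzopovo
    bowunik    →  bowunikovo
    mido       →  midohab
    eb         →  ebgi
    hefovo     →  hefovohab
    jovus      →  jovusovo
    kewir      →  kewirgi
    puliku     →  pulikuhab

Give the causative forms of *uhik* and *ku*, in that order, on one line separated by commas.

The alternation tracks the final sound of the stem — -ovo when the stem ends in a voiceless consonant (*mefwatzop*, *bowunik*, *jovus*); -gi when the stem ends in a voiced consonant (*eb*, *kewir*); -hab when the stem ends in a vowel (*mido*, *hefovo*, *puliku*).
Since the final sound of *uhik* is /k/ (a voiceless consonant), it takes -ovo, giving *uhikovo*.
*ku* — final sound /u/ (a vowel) → -hab → *kuhab*.

uhikovo, kuhab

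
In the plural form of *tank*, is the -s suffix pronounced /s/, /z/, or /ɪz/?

/s/

The stem *tank* ends in a voiceless non-sibilant consonant.
The plural suffix surfaces as /ɪz/ after sibilants, /s/ after other voiceless consonants, and /z/ after other voiced sounds.
So the plural -s on *tank* is pronounced /s/.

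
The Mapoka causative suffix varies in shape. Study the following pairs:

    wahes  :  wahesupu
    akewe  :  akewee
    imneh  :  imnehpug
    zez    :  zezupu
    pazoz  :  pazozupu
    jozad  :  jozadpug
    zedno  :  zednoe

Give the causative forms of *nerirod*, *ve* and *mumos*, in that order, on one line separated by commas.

The pattern is sibilance of the final sound: -upu when the stem ends in a sibilant (*wahes*, *zez*, *pazoz*); -pug when the stem ends in a non-sibilant consonant (*imneh*, *jozad*); -e when the stem ends in a vowel (*akewe*, *zedno*).
Since the final sound of *nerirod* is /d/ (a non-sibilant consonant), it takes -pug, giving *nerirodpug*.
Since the final sound of *ve* is /e/ (a vowel), it takes -e, giving *vee*.
*mumos* — final sound /s/ (a sibilant) → -upu → *mumosupu*.

nerirodpug, vee, mumosupu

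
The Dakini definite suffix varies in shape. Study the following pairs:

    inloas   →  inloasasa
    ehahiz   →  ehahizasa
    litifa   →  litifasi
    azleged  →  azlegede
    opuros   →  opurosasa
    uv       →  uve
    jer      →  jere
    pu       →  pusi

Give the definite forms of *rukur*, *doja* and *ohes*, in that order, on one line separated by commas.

The suffix is conditioned by the final sound: -asa when the stem ends in a sibilant (*inloas*, *ehahiz*, *opuros*); -e when the stem ends in a non-sibilant consonant (*azleged*, *uv*, *jer*); -si when the stem ends in a vowel (*litifa*, *pu*).
The final sound of *rukur* is /r/, which is a non-sibilant consonant, so the suffix is -e, giving *rukure*.
Since the final sound of *doja* is /a/ (a vowel), it takes -si, giving *dojasi*.
Since the final sound of *ohes* is /s/ (a sibilant), it takes -asa, giving *ohesasa*.

rukure, dojasi, ohesasa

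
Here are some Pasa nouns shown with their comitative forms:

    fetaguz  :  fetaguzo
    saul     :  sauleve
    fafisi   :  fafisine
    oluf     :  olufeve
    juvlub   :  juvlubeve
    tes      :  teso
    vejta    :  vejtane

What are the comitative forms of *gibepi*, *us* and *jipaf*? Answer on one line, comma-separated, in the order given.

The alternation tracks the final sound of the stem — -o when the stem ends in a sibilant (*fetaguz*, *tes*); -eve when the stem ends in a non-sibilant consonant (*saul*, *oluf*, *juvlub*); -ne when the stem ends in a vowel (*fafisi*, *vejta*).
The final sound of *gibepi* is /i/, which is a vowel, so the suffix is -ne, giving *gibepine*.
*us*: final sound = /s/, a sibilant → -o → *uso*.
*jipaf*: final sound = /f/, a non-sibilant consonant → -eve → *jipafeve*.

gibepine, uso, jipafeve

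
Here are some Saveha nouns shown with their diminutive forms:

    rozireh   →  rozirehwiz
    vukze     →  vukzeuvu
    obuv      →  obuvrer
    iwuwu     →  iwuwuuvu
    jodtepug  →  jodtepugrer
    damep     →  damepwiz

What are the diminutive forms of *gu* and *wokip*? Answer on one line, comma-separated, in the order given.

The alternation tracks the final sound of the stem — -wiz when the stem ends in a voiceless consonant (*rozireh*, *damep*); -rer when the stem ends in a voiced consonant (*obuv*, *jodtepug*); -uvu when the stem ends in a vowel (*vukze*, *iwuwu*).
*gu* — final sound /u/ (a vowel) → -uvu → *guuvu*.
The final sound of *wokip* is /p/, which is a voiceless consonant, so the suffix is -wiz, giving *wokipwiz*.

guuvu, wokipwiz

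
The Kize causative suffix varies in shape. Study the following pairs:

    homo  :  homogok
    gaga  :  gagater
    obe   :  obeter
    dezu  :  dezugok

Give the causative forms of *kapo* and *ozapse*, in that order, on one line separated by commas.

kapogok, ozapseter

Looking at the last vowel of each stem: -gok when the last vowel of the stem is a rounded vowel (*homo*, *dezu*); -ter when the last vowel of the stem is an unrounded vowel (*gaga*, *obe*).
The last vowel of *kapo* is /o/, which is a rounded vowel, so the suffix is -gok, giving *kapogok*.
*ozapse*: last vowel = /e/, an unrounded vowel → -ter → *ozapseter*.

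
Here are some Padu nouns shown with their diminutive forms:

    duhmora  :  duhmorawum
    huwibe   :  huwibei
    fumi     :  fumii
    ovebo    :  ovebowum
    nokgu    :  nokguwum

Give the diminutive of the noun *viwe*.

The suffix is conditioned by the last vowel: -i when the last vowel of the stem is a front vowel (*huwibe*, *fumi*); -wum when the last vowel of the stem is a back vowel (*duhmora*, *ovebo*, *nokgu*).
*viwe* — last vowel /e/ (a front vowel) → -i → *viwei*.

viwei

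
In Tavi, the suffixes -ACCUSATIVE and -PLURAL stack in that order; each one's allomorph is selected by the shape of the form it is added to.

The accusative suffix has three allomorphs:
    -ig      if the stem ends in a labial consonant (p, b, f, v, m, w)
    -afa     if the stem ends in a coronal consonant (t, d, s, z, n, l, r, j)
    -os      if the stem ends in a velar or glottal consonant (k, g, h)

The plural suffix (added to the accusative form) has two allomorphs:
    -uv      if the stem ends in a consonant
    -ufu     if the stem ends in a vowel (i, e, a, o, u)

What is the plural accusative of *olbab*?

olbabiguv

Since the final consonant of *olbab* is /b/ (labial), it takes -ig, giving *olbabig*.
The final sound of the accusative form *olbabig* is /g/, which is a consonant, so the plural suffix is -uv, giving *olbabiguv*.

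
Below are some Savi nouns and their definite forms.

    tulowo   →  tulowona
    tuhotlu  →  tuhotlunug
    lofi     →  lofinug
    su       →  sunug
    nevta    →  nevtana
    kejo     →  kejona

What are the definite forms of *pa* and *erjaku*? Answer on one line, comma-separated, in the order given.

pana, erjakunug

The pattern is height harmony: -nug when the last vowel of the stem is a high vowel (*tuhotlu*, *lofi*, *su*); -na when the last vowel of the stem is a non-high vowel (*tulowo*, *nevta*, *kejo*).
The last vowel of *pa* is /a/, which is a non-high vowel, so the suffix is -na, giving *pana*.
*erjaku*: last vowel = /u/, a high vowel → -nug → *erjakunug*.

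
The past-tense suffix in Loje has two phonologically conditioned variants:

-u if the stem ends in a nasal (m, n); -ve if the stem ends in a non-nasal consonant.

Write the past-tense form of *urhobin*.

The final consonant of *urhobin* is /n/, which is a nasal, so the suffix is -u, giving *urhobinu*.

urhobinu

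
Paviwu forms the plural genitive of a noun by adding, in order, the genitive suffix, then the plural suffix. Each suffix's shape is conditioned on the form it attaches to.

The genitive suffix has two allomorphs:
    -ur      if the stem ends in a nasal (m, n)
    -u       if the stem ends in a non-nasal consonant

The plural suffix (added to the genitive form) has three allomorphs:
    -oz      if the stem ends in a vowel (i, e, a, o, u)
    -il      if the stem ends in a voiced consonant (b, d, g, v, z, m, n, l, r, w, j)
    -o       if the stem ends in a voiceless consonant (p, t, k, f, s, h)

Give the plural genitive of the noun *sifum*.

The final consonant of *sifum* is /m/, which is a nasal, so the genitive suffix is -ur, giving *sifumur*.
The genitive form *sifumur* — final sound /r/ (a voiced consonant) → -il → *sifumuril*.

sifumuril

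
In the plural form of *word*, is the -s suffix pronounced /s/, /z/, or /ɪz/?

/z/

The stem *word* ends in a voiced non-sibilant sound.
The plural suffix surfaces as /ɪz/ after sibilants, /s/ after other voiceless consonants, and /z/ after other voiced sounds.
So the plural -s on *word* is pronounced /z/.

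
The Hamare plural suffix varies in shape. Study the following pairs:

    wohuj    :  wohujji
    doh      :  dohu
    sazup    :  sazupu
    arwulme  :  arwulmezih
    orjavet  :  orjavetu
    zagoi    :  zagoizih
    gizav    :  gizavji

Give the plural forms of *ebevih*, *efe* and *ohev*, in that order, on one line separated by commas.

ebevihu, efezih, ohevji

The alternation tracks the final sound of the stem — -u when the stem ends in a voiceless consonant (*doh*, *sazup*, *orjavet*); -ji when the stem ends in a voiced consonant (*wohuj*, *gizav*); -zih when the stem ends in a vowel (*arwulme*, *zagoi*).
The final sound of *ebevih* is /h/, which is a voiceless consonant, so the suffix is -u, giving *ebevihu*.
Since the final sound of *efe* is /e/ (a vowel), it takes -zih, giving *efezih*.
*ohev*: final sound = /v/, a voiced consonant → -ji → *ohevji*.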